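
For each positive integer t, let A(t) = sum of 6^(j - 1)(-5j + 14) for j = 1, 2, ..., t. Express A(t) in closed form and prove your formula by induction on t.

We claim A(t) = 6^t(-t + 3) - 3 for all t ≥ 1.
When t = 1: A(1) = 9, and the closed form gives 9. They agree.
For the inductive step, assume it holds for an arbitrary j ≥ 1, so A(j) = 6^j(-j + 3) - 3.
Then A(j+1) = A(j) + (6^j(-5j + 9)) = (6^j(-j + 3) - 3) + (6^j(-5j + 9)).
Simplifying, A(j+1) = -6·6^j·j + 12·6^j - 3 = 6^(j+1)(-(j+1) + 3) - 3,
which is the closed form with t = j+1.
By induction, the statement is established for all t ≥ 1.

A(t) = 6^t(-t + 3) - 3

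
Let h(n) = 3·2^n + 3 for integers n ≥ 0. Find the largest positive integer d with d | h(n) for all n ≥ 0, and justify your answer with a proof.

Computing the first values: h(0) = 6 and h(1) = 9; gcd(6, 9) = 3, so d ≤ 3.
We prove 3 | 3·2^n + 3 for all n ≥ 0 by induction on n.
When n = 0: h(0) = 6 = 3·(2), so 3 | h(0).
Suppose the result is true for n = r, i.e. 3 | h(r). Then
h(r+1) = 3·2^(r+1) + 3 = 2·(3·2^r + 3) - 3 = 2·h(r) - 3. The first term is divisible by 3 by the inductive hypothesis, and -3 is divisible by 3. Hence 3 | h(r+1).
By induction, the statement is established for all n ≥ 0.
Therefore the largest such d is 3.

d = 3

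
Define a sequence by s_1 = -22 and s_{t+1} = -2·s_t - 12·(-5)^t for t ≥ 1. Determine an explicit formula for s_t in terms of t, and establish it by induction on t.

Computing the first terms: s_1 = -22, s_2 = 104, s_3 = -508. This suggests s_t = (-2)^t + 4(-5)^t.
Base step (t = 1): the formula gives -22 = -22 = s_1.
For the inductive step, assume it holds for an arbitrary j ≥ 1, so s_j = (-2)^j + 4(-5)^j.
Then s_{j+1} = -2·s_j - 12·(-5)^j = -2·((-2)^j + 4(-5)^j) - 12·(-5)^j = (-2)^(j + 1) + 4(-5)^(j + 1),
which is the claimed formula at t = j+1.
Hence, by induction on t, the claim holds for every t ≥ 1.

s_t = (-2)^t + 4(-5)^t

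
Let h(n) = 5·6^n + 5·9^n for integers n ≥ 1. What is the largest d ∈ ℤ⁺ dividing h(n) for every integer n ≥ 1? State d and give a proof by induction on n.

Computing the first values: h(1) = 75 and h(2) = 585; gcd(75, 585) = 15, so d ≤ 15.
We prove 15 | 5·6^n + 5·9^n for all n ≥ 1 by induction on n.
When n = 1: h(1) = 75 = 15·(5), so 15 | h(1).
For the inductive step, assume it holds for an arbitrary k ≥ 1, i.e. 15 | h(k). Then
h(k+1) − 9·h(k) = (5·6^(k+1) + 5·9^(k+1)) − 9·(5·6^k + 5·9^k) = (5)·6^k·(6 − 9) = (-15)·6^k. Since 15 | h(k) by the inductive hypothesis, 15 | 9·h(k); and 15 | -15 since -15 = 15·-1. Therefore 15 | h(k+1).
By the principle of mathematical induction, the result holds for all n ≥ 1.
Therefore the largest such d is 15.

d = 15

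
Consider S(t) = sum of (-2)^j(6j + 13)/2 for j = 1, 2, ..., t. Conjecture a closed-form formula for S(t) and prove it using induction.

We claim S(t) = (-2)^t(2t + 5) - 5 for all t ≥ 1.
When t = 1: S(1) = -19, and the closed form gives -19. They agree.
Inductive step: assume the claim holds for t = j, so S(j) = (-2)^j(2j + 5) - 5.
Then S(j+1) = S(j) + ((-2)^j(-6j - 19)) = ((-2)^j(2j + 5) - 5) + ((-2)^j(-6j - 19)).
Simplifying, S(j+1) = -4(-2)^j·j - 14(-2)^j - 5 = (-2)^(j+1)(2(j+1) + 5) - 5,
which is the closed form with t = j+1.
By induction, the statement is established for all t ≥ 1.

S(t) = (-2)^t(2t + 5) - 5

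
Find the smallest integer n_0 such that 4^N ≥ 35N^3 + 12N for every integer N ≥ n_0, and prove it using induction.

At N = 6: 4096 < 7632, so the inequality fails and n_0 ≥ 7. We prove 4^N ≥ 35N^3 + 12N for all N ≥ 7.
Base step (N = 7): 4^N = 16384 and 35N^3 + 12N = 12089, so 16384 ≥ 12089.
Suppose the result is true for N = j, so 4^j ≥ 35j^3 + 12j.
Then 4^(j + 1) = 4·(4^j) ≥ 4·(35j^3 + 12j).
Also, for j ≥ 7 we have 4·(35j^3 + 12j) ≥ 35(j+1)^3 + 12(j+1), since 4·(35j^3 + 12j) − (35(j+1)^3 + 12(j+1)) = 105j^3 - 105j^2 - 69j - 47, which is nonnegative for all j ≥ 7.
Combining, 4^(j + 1) ≥ 35(j+1)^3 + 12(j+1).
By induction, the statement is established for all N ≥ 7.
Hence the smallest such n_0 is 7.

n_0 = 7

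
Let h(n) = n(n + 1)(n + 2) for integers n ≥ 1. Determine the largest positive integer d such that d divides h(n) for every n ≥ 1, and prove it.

d = 6

Computing the first values: h(1) = 6 and h(2) = 24; gcd(6, 24) = 6, so d ≤ 6.
We prove 6 | n(n + 1)(n + 2) for all n ≥ 1 by induction on n.
When n = 1: h(1) = 6 = 6·(1), so 6 | h(1).
Inductive step: suppose the statement holds for some j ≥ 1, i.e. 6 | h(j). Then
h(j+1) − h(j) = (j+1)·(j+2)·(j+3) − j·(j+1)·(j+2) = (j+1)·(j+2)·[(j+3) − j] = 3·(j+1)·(j+2). The product of 2 consecutive integers is divisible by (2)! = 2, so h(j+1) − h(j) is divisible by 3·2 = 6. By the inductive hypothesis 6 | h(j), hence 6 | h(j+1).
By the principle of mathematical induction, the result holds for all n ≥ 1.
Therefore the largest such d is 6.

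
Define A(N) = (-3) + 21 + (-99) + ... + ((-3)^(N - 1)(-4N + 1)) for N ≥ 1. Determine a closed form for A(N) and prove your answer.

A(N) = (-3)^N·N

We claim A(N) = (-3)^N·N for all N ≥ 1.
For the base case N = 1: A(1) = -3, and the closed form gives -3. They agree.
Inductive step: suppose the statement holds for some k ≥ 1, so A(k) = (-3)^k·k.
Then A(k+1) = A(k) + ((-3)^k(-4k - 3)) = ((-3)^k·k) + ((-3)^k(-4k - 3)).
Simplifying, A(k+1) = (-3)^(k + 1)(k + 1) = (-3)^(k+1)·(k+1),
which is the closed form with N = k+1.
This completes the induction.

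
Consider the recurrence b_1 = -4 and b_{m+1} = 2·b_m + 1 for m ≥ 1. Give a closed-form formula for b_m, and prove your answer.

b_m = -3·2^(m - 1) - 1

Computing the first terms: b_1 = -4, b_2 = -7, b_3 = -13. This suggests b_m = -3·2^(m - 1) - 1.
Base step (m = 1): the formula gives -4 = -4 = b_1.
Suppose the result is true for m = r, so b_r = -3·2^(r - 1) - 1.
Then b_{r+1} = 2·b_r + 1 = 2·(-3·2^(r - 1) - 1) + 1 = -3·2^r - 1 = -3·2^((r+1) - 1) - 1,
which is the claimed formula at m = r+1.
Hence, by induction on m, the claim holds for every m ≥ 1.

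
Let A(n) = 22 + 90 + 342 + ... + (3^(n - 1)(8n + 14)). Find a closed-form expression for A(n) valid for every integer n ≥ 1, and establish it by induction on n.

A(n) = 3^n(4n + 5) - 5

We claim A(n) = 3^n(4n + 5) - 5 for all n ≥ 1.
For the base case n = 1: A(1) = 22, and the closed form gives 22. They agree.
Suppose the result is true for n = m, so A(m) = 3^m(4m + 5) - 5.
Then A(m+1) = A(m) + (3^m(8m + 22)) = (3^m(4m + 5) - 5) + (3^m(8m + 22)).
Simplifying, A(m+1) = 12·3^m·m + 27·3^m - 5 = 3^(m+1)(4(m+1) + 5) - 5,
which is the closed form with n = m+1.
By the principle of mathematical induction, the result holds for all n ≥ 1.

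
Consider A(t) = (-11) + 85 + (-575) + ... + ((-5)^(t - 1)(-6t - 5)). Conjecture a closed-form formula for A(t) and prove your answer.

A(t) = (-5)^t(t + 1) - 1

We claim A(t) = (-5)^t(t + 1) - 1 for all t ≥ 1.
When t = 1: A(1) = -11, and the closed form gives -11. They agree.
For the inductive step, assume it holds for an arbitrary k ≥ 1, so A(k) = (-5)^k(k + 1) - 1.
Then A(k+1) = A(k) + ((-5)^k(-6k - 11)) = ((-5)^k(k + 1) - 1) + ((-5)^k(-6k - 11)).
Simplifying, A(k+1) = -5(-5)^k·k - 10(-5)^k - 1 = (-5)^(k+1)((k+1) + 1) - 1,
which is the closed form with t = k+1.
This completes the induction.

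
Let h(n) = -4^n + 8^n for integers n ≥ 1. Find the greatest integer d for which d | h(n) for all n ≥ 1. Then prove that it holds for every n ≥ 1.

Computing the first values: h(1) = 4 and h(2) = 48; gcd(4, 48) = 4, so d ≤ 4.
We prove 4 | -4^n + 8^n for all n ≥ 1 by induction on n.
Base case (n = 1): h(1) = 4 = 4·(1), so 4 | h(1).
Suppose the result is true for n = p, i.e. 4 | h(p). Then
8^{p+1} − 4^{p+1} = 8·8^p − 4·4^p = 8·(8^p − 4^p) + (4)·4^p. The first term is divisible by 4 by the inductive hypothesis, and the second term (4)·4^p is divisible by 4 since 4 | 4. Hence 4 | h(p+1).
Hence, by induction on n, the claim holds for every n ≥ 1.
Therefore the largest such d is 4.

d = 4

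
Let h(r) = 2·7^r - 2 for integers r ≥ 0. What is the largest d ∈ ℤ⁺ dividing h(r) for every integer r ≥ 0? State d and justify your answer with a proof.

d = 12

Computing the first values: h(0) = 0 and h(1) = 12; gcd(0, 12) = 12, so d ≤ 12.
We prove 12 | 2·7^r - 2 for all r ≥ 0 by induction on r.
When r = 0: h(0) = 0 = 12·(0), so 12 | h(0).
Inductive step: suppose the statement holds for some p ≥ 0, i.e. 12 | h(p). Then
h(p+1) = 2·7^(p+1) - 2 = 7·(2·7^p - 2) + 12 = 7·h(p) + 12. The first term is divisible by 12 by the inductive hypothesis, and 12 is divisible by 12. Hence 12 | h(p+1).
Hence, by induction on r, the claim holds for every r ≥ 0.
Therefore the largest such d is 12.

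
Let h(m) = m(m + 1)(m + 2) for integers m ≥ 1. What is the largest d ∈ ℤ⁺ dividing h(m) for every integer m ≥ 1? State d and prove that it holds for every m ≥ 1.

Computing the first values: h(1) = 6 and h(2) = 24; gcd(6, 24) = 6, so d ≤ 6.
We prove 6 | m(m + 1)(m + 2) for all m ≥ 1 by induction on m.
Base step (m = 1): h(1) = 6 = 6·(1), so 6 | h(1).
Inductive step: assume the claim holds for m = p, i.e. 6 | h(p). Then
h(p+1) − h(p) = (p+1)·(p+2)·(p+3) − p·(p+1)·(p+2) = (p+1)·(p+2)·[(p+3) − p] = 3·(p+1)·(p+2). The product of 2 consecutive integers is divisible by (2)! = 2, so h(p+1) − h(p) is divisible by 3·2 = 6. By the inductive hypothesis 6 | h(p), hence 6 | h(p+1).
By induction, the statement is established for all m ≥ 1.
Therefore the largest such d is 6.

d = 6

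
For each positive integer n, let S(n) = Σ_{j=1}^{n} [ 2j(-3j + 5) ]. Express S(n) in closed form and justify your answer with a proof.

S(n) = -2n(n - 2)(n + 1)

We claim S(n) = -2n(n - 2)(n + 1) for all n ≥ 1.
Base step (n = 1): S(1) = 4, and the closed form gives 4. They agree.
Inductive step: suppose the statement holds for some j ≥ 1, so S(j) = 2j(-j^2 + j + 2).
Then S(j+1) = S(j) + (-6j^2 - 2j + 4) = (2j(-j^2 + j + 2)) + (-6j^2 - 2j + 4).
Simplifying, S(j+1) = -2(j - 1)(j + 1)(j + 2) = -2(j+1)((j+1) - 2)((j+1) + 1),
which is the closed form with n = j+1.
By the principle of mathematical induction, the result holds for all n ≥ 1.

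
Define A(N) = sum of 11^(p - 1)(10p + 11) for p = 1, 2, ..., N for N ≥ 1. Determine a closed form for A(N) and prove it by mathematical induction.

We claim A(N) = 11^N(N + 1) - 1 for all N ≥ 1.
When N = 1: A(1) = 21, and the closed form gives 21. They agree.
Inductive step: assume the claim holds for N = p, so A(p) = 11^p(p + 1) - 1.
Then A(p+1) = A(p) + (11^p(10p + 21)) = (11^p(p + 1) - 1) + (11^p(10p + 21)).
Simplifying, A(p+1) = 11·11^p·p + 22·11^p - 1 = 11^(p+1)((p+1) + 1) - 1,
which is the closed form with N = p+1.
Hence, by induction on N, the claim holds for every N ≥ 1.

A(N) = 11^N(N + 1) - 1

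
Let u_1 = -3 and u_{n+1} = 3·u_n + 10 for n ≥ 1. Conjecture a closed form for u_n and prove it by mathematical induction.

u_n = 2·3^(n - 1) - 5

Computing the first terms: u_1 = -3, u_2 = 1, u_3 = 13. This suggests u_n = 2·3^(n - 1) - 5.
For the base case n = 1: the formula gives -3 = -3 = u_1.
For the inductive step, assume it holds for an arbitrary r ≥ 1, so u_r = 2·3^(r - 1) - 5.
Then u_{r+1} = 3·u_r + 10 = 3·(2·3^(r - 1) - 5) + 10 = 2·3^r - 5 = 2·3^((r+1) - 1) - 5,
which is the claimed formula at n = r+1.
By the principle of mathematical induction, the result holds for all n ≥ 1.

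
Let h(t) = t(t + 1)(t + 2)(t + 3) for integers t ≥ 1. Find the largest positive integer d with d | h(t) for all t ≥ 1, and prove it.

d = 24

Computing the first values: h(1) = 24 and h(2) = 120; gcd(24, 120) = 24, so d ≤ 24.
We prove 24 | t(t + 1)(t + 2)(t + 3) for all t ≥ 1 by induction on t.
Base case (t = 1): h(1) = 24 = 24·(1), so 24 | h(1).
For the inductive step, assume it holds for an arbitrary i ≥ 1, i.e. 24 | h(i). Then
h(i+1) − h(i) = (i+1)·(i+2)·(i+3)·(i+4) − i·(i+1)·(i+2)·(i+3) = (i+1)·(i+2)·(i+3)·[(i+4) − i] = 4·(i+1)·(i+2)·(i+3). The product of 3 consecutive integers is divisible by (3)! = 6, so h(i+1) − h(i) is divisible by 4·6 = 24. By the inductive hypothesis 24 | h(i), hence 24 | h(i+1).
By the principle of mathematical induction, the result holds for all t ≥ 1.
Therefore the largest such d is 24.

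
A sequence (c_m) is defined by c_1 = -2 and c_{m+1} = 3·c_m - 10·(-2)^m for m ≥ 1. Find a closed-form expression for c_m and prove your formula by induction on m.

c_m = -(-2)^(m + 1) + 2·3^(m - 1)

Computing the first terms: c_1 = -2, c_2 = 14, c_3 = 2. This suggests c_m = -(-2)^(m + 1) + 2·3^(m - 1).
Base step (m = 1): the formula gives -2 = -2 = c_1.
For the inductive step, assume it holds for an arbitrary k ≥ 1, so c_k = -(-2)^(k + 1) + 2·3^(k - 1).
Then c_{k+1} = 3·c_k - 10·(-2)^k = 3·(-(-2)^(k + 1) + 2·3^(k - 1)) - 10·(-2)^k = -(-2)^(k + 2) + 2·3^k = -(-2)^((k+1) + 1) + 2·3^((k+1) - 1),
which is the claimed formula at m = k+1.
This completes the induction.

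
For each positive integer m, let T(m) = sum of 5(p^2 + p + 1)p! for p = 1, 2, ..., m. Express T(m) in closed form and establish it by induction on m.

T(m) = (5m + 5)(m + 1)! - 5

We claim T(m) = (5m + 5)(m + 1)! - 5 for all m ≥ 1.
Base case (m = 1): T(1) = 15, and the closed form gives 15. They agree.
Inductive step: suppose the statement holds for some p ≥ 1, so T(p) = (5p + 5)(p + 1)! - 5.
Then T(p+1) = T(p) + (5(p^2 + 3p + 3)(p + 1)!) = ((5p + 5)(p + 1)! - 5) + (5(p^2 + 3p + 3)(p + 1)!).
Simplifying, T(p+1) = (5(p+1) + 5)((p+1) + 1)! - 5,
which is the closed form with m = p+1.
By induction, the statement is established for all m ≥ 1.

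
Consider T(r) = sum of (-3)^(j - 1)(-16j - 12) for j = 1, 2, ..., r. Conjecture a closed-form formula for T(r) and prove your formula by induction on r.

T(r) = 4(-3)^r(r + 1) - 4

We claim T(r) = 4(-3)^r(r + 1) - 4 for all r ≥ 1.
Base case (r = 1): T(1) = -28, and the closed form gives -28. They agree.
Inductive step: suppose the statement holds for some j ≥ 1, so T(j) = 4(-3)^j(j + 1) - 4.
Then T(j+1) = T(j) + ((-3)^j(-16j - 28)) = (4(-3)^j(j + 1) - 4) + ((-3)^j(-16j - 28)).
Simplifying, T(j+1) = -12(-3)^j·j - 24(-3)^j - 4 = 4(-3)^(j+1)((j+1) + 1) - 4,
which is the closed form with r = j+1.
Hence, by induction on r, the claim holds for every r ≥ 1.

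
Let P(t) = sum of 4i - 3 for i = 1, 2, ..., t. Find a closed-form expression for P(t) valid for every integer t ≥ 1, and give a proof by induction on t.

P(t) = t(2t - 1)

We claim P(t) = t(2t - 1) for all t ≥ 1.
Base case (t = 1): P(1) = 1, and the closed form gives 1. They agree.
Inductive step: suppose the statement holds for some i ≥ 1, so P(i) = i(2i - 1).
Then P(i+1) = P(i) + (4i + 1) = (i(2i - 1)) + (4i + 1).
Simplifying, P(i+1) = (i + 1)(2i + 1) = (i+1)(2(i+1) - 1),
which is the closed form with t = i+1.
By the principle of mathematical induction, the result holds for all t ≥ 1.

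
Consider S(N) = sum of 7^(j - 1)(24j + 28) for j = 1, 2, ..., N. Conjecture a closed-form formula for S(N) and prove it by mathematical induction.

S(N) = 4·7^N(N + 1) - 4

We claim S(N) = 4·7^N(N + 1) - 4 for all N ≥ 1.
When N = 1: S(1) = 52, and the closed form gives 52. They agree.
Suppose the result is true for N = j, so S(j) = 4·7^j(j + 1) - 4.
Then S(j+1) = S(j) + (7^j(24j + 52)) = (4·7^j(j + 1) - 4) + (7^j(24j + 52)).
Simplifying, S(j+1) = 28·7^j·j + 56·7^j - 4 = 4·7^(j+1)((j+1) + 1) - 4,
which is the closed form with N = j+1.
This completes the induction.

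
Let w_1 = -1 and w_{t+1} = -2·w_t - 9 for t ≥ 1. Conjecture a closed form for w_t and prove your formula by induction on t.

w_t = -(-2)^t - 3

Computing the first terms: w_1 = -1, w_2 = -7, w_3 = 5. This suggests w_t = -(-2)^t - 3.
Base case (t = 1): the formula gives -1 = -1 = w_1.
Suppose the result is true for t = k, so w_k = -(-2)^k - 3.
Then w_{k+1} = -2·w_k - 9 = -2·(-(-2)^k - 3) - 9 = -(-2)^(k + 1) - 3,
which is the claimed formula at t = k+1.
By induction, the statement is established for all t ≥ 1.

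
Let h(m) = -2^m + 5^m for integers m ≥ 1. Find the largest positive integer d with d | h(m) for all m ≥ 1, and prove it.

d = 3

Computing the first values: h(1) = 3 and h(2) = 21; gcd(3, 21) = 3, so d ≤ 3.
We prove 3 | -2^m + 5^m for all m ≥ 1 by induction on m.
Base case (m = 1): h(1) = 3 = 3·(1), so 3 | h(1).
Suppose the result is true for m = j, i.e. 3 | h(j). Then
5^{j+1} − 2^{j+1} = 5·5^j − 2·2^j = 5·(5^j − 2^j) + (3)·2^j. The first term is divisible by 3 by the inductive hypothesis, and the second term (3)·2^j is divisible by 3 since 3 | 3. Hence 3 | h(j+1).
By the principle of mathematical induction, the result holds for all m ≥ 1.
Therefore the largest such d is 3.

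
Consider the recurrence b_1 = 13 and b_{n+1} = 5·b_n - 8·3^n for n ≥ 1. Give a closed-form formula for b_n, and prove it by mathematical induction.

Computing the first terms: b_1 = 13, b_2 = 41, b_3 = 133. This suggests b_n = 4·3^n + 5^(n - 1).
Base step (n = 1): the formula gives 13 = 13 = b_1.
Suppose the result is true for n = k, so b_k = 4·3^k + 5^(k - 1).
Then b_{k+1} = 5·b_k - 8·3^k = 5·(4·3^k + 5^(k - 1)) - 8·3^k = 4·3^(k + 1) + 5^k = 4·3^(k+1) + 5^((k+1) - 1),
which is the claimed formula at n = k+1.
By the principle of mathematical induction, the result holds for all n ≥ 1.

b_n = 4·3^n + 5^(n - 1)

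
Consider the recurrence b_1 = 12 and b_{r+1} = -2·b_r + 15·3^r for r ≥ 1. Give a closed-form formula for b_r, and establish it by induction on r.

b_r = 3(-2)^(r - 1) + 3^(r + 1)

Computing the first terms: b_1 = 12, b_2 = 21, b_3 = 93. This suggests b_r = 3(-2)^(r - 1) + 3^(r + 1).
Base step (r = 1): the formula gives 12 = 12 = b_1.
Inductive step: suppose the statement holds for some p ≥ 1, so b_p = 3(-2)^(p - 1) + 3^(p + 1).
Then b_{p+1} = -2·b_p + 15·3^p = -2·(3(-2)^(p - 1) + 3^(p + 1)) + 15·3^p = 3(-2)^p + 3^(p + 2) = 3(-2)^((p+1) - 1) + 3^((p+1) + 1),
which is the claimed formula at r = p+1.
Hence, by induction on r, the claim holds for every r ≥ 1.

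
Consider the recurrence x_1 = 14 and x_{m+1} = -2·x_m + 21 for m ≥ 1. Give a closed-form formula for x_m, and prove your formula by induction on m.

Computing the first terms: x_1 = 14, x_2 = -7, x_3 = 35. This suggests x_m = 7(-2)^(m - 1) + 7.
For the base case m = 1: the formula gives 14 = 14 = x_1.
Inductive step: suppose the statement holds for some j ≥ 1, so x_j = 7(-2)^(j - 1) + 7.
Then x_{j+1} = -2·x_j + 21 = -2·(7(-2)^(j - 1) + 7) + 21 = 7(-2)^j + 7 = 7(-2)^((j+1) - 1) + 7,
which is the claimed formula at m = j+1.
Hence, by induction on m, the claim holds for every m ≥ 1.

x_m = 7(-2)^(m - 1) + 7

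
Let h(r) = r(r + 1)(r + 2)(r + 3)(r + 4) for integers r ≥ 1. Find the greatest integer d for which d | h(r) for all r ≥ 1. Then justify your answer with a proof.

Computing the first values: h(1) = 120 and h(2) = 720; gcd(120, 720) = 120, so d ≤ 120.
We prove 120 | r(r + 1)(r + 2)(r + 3)(r + 4) for all r ≥ 1 by induction on r.
When r = 1: h(1) = 120 = 120·(1), so 120 | h(1).
Suppose the result is true for r = p, i.e. 120 | h(p). Then
h(p+1) − h(p) = (p+1)·(p+2)·(p+3)·(p+4)·(p+5) − p·(p+1)·(p+2)·(p+3)·(p+4) = (p+1)·(p+2)·(p+3)·(p+4)·[(p+5) − p] = 5·(p+1)·(p+2)·(p+3)·(p+4). The product of 4 consecutive integers is divisible by (4)! = 24, so h(p+1) − h(p) is divisible by 5·24 = 120. By the inductive hypothesis 120 | h(p), hence 120 | h(p+1).
By induction, the statement is established for all r ≥ 1.
Therefore the largest such d is 120.

d = 120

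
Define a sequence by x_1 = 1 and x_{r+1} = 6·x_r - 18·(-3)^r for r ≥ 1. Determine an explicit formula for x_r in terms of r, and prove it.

Computing the first terms: x_1 = 1, x_2 = 60, x_3 = 198. This suggests x_r = 2(-3)^r + 7·6^(r - 1).
Base step (r = 1): the formula gives 1 = 1 = x_1.
Inductive step: assume the claim holds for r = p, so x_p = 2(-3)^p + 7·6^(p - 1).
Then x_{p+1} = 6·x_p - 18·(-3)^p = 6·(2(-3)^p + 7·6^(p - 1)) - 18·(-3)^p = 2(-3)^(p + 1) + 7·6^p = 2(-3)^(p+1) + 7·6^((p+1) - 1),
which is the claimed formula at r = p+1.
By the principle of mathematical induction, the result holds for all r ≥ 1.

x_r = 2(-3)^r + 7·6^(r - 1)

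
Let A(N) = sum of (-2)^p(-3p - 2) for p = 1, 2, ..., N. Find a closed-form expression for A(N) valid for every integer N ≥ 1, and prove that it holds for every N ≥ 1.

We claim A(N) = -2(-2)^N(N + 1) + 2 for all N ≥ 1.
When N = 1: A(1) = 10, and the closed form gives 10. They agree.
For the inductive step, assume it holds for an arbitrary p ≥ 1, so A(p) = -2(-2)^p(p + 1) + 2.
Then A(p+1) = A(p) + (2(-2)^p(3p + 5)) = (-2(-2)^p(p + 1) + 2) + (2(-2)^p(3p + 5)).
Simplifying, A(p+1) = 4(-2)^p·p + 8(-2)^p + 2 = -2(-2)^(p+1)((p+1) + 1) + 2,
which is the closed form with N = p+1.
This completes the induction.

A(N) = -2(-2)^N(N + 1) + 2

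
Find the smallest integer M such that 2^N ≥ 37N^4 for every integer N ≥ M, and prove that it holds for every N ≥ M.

At N = 23: 8388608 < 10354117, so the inequality fails and M ≥ 24. We prove 2^N ≥ 37N^4 for all N ≥ 24.
For the base case N = 24: 2^N = 16777216 and 37N^4 = 12275712, so 16777216 ≥ 12275712.
Inductive step: suppose the statement holds for some i ≥ 24, so 2^i ≥ 37i^4.
Then 2^(i + 1) = 2·(2^i) ≥ 2·(37i^4).
Also, for i ≥ 24 we have 2·(37i^4) ≥ 37(i+1)^4, since 2 ≥ (1 + 1/i)^4 for all i ≥ 24.
Combining, 2^(i + 1) ≥ 37(i+1)^4.
This completes the induction.
Hence the smallest such M is 24.

M = 24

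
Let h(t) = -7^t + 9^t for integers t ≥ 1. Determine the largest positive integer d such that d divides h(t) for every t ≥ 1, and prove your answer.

d = 2

Computing the first values: h(1) = 2 and h(2) = 32; gcd(2, 32) = 2, so d ≤ 2.
We prove 2 | -7^t + 9^t for all t ≥ 1 by induction on t.
When t = 1: h(1) = 2 = 2·(1), so 2 | h(1).
For the inductive step, assume it holds for an arbitrary j ≥ 1, i.e. 2 | h(j). Then
9^{j+1} − 7^{j+1} = 9·9^j − 7·7^j = 9·(9^j − 7^j) + (2)·7^j. The first term is divisible by 2 by the inductive hypothesis, and the second term (2)·7^j is divisible by 2 since 2 | 2. Hence 2 | h(j+1).
By induction, the statement is established for all t ≥ 1.
Therefore the largest such d is 2.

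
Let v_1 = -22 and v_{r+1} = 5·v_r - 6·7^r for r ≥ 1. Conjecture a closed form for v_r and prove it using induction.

v_r = -5^(r - 1) - 3·7^r

Computing the first terms: v_1 = -22, v_2 = -152, v_3 = -1054. This suggests v_r = -5^(r - 1) - 3·7^r.
For the base case r = 1: the formula gives -22 = -22 = v_1.
Suppose the result is true for r = m, so v_m = -5^(m - 1) - 3·7^m.
Then v_{m+1} = 5·v_m - 6·7^m = 5·(-5^(m - 1) - 3·7^m) - 6·7^m = -5^m - 3·7^(m + 1) = -5^((m+1) - 1) - 3·7^(m+1),
which is the claimed formula at r = m+1.
This completes the induction.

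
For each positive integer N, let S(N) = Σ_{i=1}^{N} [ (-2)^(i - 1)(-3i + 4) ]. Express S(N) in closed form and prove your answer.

We claim S(N) = (-2)^N(N - 1) + 1 for all N ≥ 1.
Base step (N = 1): S(1) = 1, and the closed form gives 1. They agree.
Suppose the result is true for N = i, so S(i) = (-2)^i(i - 1) + 1.
Then S(i+1) = S(i) + ((-2)^i(-3i + 1)) = ((-2)^i(i - 1) + 1) + ((-2)^i(-3i + 1)).
Simplifying, S(i+1) = (-2)^(i + 1)i + 1 = (-2)^(i+1)((i+1) - 1) + 1,
which is the closed form with N = i+1.
Hence, by induction on N, the claim holds for every N ≥ 1.

S(N) = (-2)^N(N - 1) + 1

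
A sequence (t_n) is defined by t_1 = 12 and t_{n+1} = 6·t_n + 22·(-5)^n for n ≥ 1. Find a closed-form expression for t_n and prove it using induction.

t_n = -2(-5)^n + 2·6^(n - 1)

Computing the first terms: t_1 = 12, t_2 = -38, t_3 = 322. This suggests t_n = -2(-5)^n + 2·6^(n - 1).
Base step (n = 1): the formula gives 12 = 12 = t_1.
Suppose the result is true for n = p, so t_p = -2(-5)^p + 2·6^(p - 1).
Then t_{p+1} = 6·t_p + 22·(-5)^p = 6·(-2(-5)^p + 2·6^(p - 1)) + 22·(-5)^p = -2(-5)^(p + 1) + 2·6^p = -2(-5)^(p+1) + 2·6^((p+1) - 1),
which is the claimed formula at n = p+1.
Hence, by induction on n, the claim holds for every n ≥ 1.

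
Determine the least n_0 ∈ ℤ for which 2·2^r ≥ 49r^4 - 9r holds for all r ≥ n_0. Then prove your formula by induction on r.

n_0 = 23

At r = 22: 8388608 < 11478346, so the inequality fails and n_0 ≥ 23. We prove 2·2^r ≥ 49r^4 - 9r for all r ≥ 23.
When r = 23: 2·2^r = 16777216 and 49r^4 - 9r = 13712002, so 16777216 ≥ 13712002.
For the inductive step, assume it holds for an arbitrary m ≥ 23, so 2·2^m ≥ 49m^4 - 9m.
Then 2·2^(m + 1) = 2·(2·2^m) ≥ 2·(49m^4 - 9m).
Also, for m ≥ 23 we have 2·(49m^4 - 9m) ≥ 49(m+1)^4 - 9(m+1), since 2·(49m^4 - 9m) − (49(m+1)^4 - 9(m+1)) = 49m^4 - 196m^3 - 294m^2 - 205m - 40, which is nonnegative for all m ≥ 23.
Combining, 2·2^(m + 1) ≥ 49(m+1)^4 - 9(m+1).
By the principle of mathematical induction, the result holds for all r ≥ 23.
Hence the smallest such n_0 is 23.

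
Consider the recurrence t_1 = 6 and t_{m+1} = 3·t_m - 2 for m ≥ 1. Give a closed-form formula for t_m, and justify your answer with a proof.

t_m = 5·3^(m - 1) + 1

Computing the first terms: t_1 = 6, t_2 = 16, t_3 = 46. This suggests t_m = 5·3^(m - 1) + 1.
For the base case m = 1: the formula gives 6 = 6 = t_1.
Inductive step: suppose the statement holds for some j ≥ 1, so t_j = 5·3^(j - 1) + 1.
Then t_{j+1} = 3·t_j - 2 = 3·(5·3^(j - 1) + 1) - 2 = 5·3^j + 1 = 5·3^((j+1) - 1) + 1,
which is the claimed formula at m = j+1.
Hence, by induction on m, the claim holds for every m ≥ 1.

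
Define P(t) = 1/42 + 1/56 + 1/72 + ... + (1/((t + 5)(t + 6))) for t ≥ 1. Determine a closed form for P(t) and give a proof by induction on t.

We claim P(t) = t/(6(t + 6)) for all t ≥ 1.
Base step (t = 1): P(1) = 1/42, and the closed form gives 1/42. They agree.
Suppose the result is true for t = p, so P(p) = p/(6(p + 6)).
Then P(p+1) = P(p) + (1/((p + 6)(p + 7))) = (p/(6(p + 6))) + (1/((p + 6)(p + 7))).
Simplifying, P(p+1) = (p + 1)/(6(p + 7)) = (p+1)/(6((p+1) + 6)),
which is the closed form with t = p+1.
By the principle of mathematical induction, the result holds for all t ≥ 1.

P(t) = t/(6(t + 6))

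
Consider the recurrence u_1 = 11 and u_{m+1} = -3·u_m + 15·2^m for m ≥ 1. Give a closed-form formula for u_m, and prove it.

Computing the first terms: u_1 = 11, u_2 = -3, u_3 = 69. This suggests u_m = 5(-3)^(m - 1) + 3·2^m.
Base case (m = 1): the formula gives 11 = 11 = u_1.
Inductive step: suppose the statement holds for some j ≥ 1, so u_j = 5(-3)^(j - 1) + 3·2^j.
Then u_{j+1} = -3·u_j + 15·2^j = -3·(5(-3)^(j - 1) + 3·2^j) + 15·2^j = 5(-3)^j + 3·2^(j + 1) = 5(-3)^((j+1) - 1) + 3·2^(j+1),
which is the claimed formula at m = j+1.
This completes the induction.

u_m = 5(-3)^(m - 1) + 3·2^m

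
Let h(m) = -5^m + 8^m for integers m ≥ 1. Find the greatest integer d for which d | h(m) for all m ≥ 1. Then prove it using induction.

Computing the first values: h(1) = 3 and h(2) = 39; gcd(3, 39) = 3, so d ≤ 3.
We prove 3 | -5^m + 8^m for all m ≥ 1 by induction on m.
For the base case m = 1: h(1) = 3 = 3·(1), so 3 | h(1).
Inductive step: assume the claim holds for m = k, i.e. 3 | h(k). Then
8^{k+1} − 5^{k+1} = 8·8^k − 5·5^k = 8·(8^k − 5^k) + (3)·5^k. The first term is divisible by 3 by the inductive hypothesis, and the second term (3)·5^k is divisible by 3 since 3 | 3. Hence 3 | h(k+1).
Hence, by induction on m, the claim holds for every m ≥ 1.
Therefore the largest such d is 3.

d = 3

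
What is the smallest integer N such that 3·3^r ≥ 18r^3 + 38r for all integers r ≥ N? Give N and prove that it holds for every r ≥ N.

At r = 6: 2187 < 4116, so the inequality fails and N ≥ 7. We prove 3·3^r ≥ 18r^3 + 38r for all r ≥ 7.
Base step (r = 7): 3·3^r = 6561 and 18r^3 + 38r = 6440, so 6561 ≥ 6440.
For the inductive step, assume it holds for an arbitrary i ≥ 7, so 3·3^i ≥ 18i^3 + 38i.
Then 3·3^(i + 1) = 3·(3·3^i) ≥ 3·(18i^3 + 38i).
Also, for i ≥ 7 we have 3·(18i^3 + 38i) ≥ 18(i+1)^3 + 38(i+1), since 3·(18i^3 + 38i) − (18(i+1)^3 + 38(i+1)) = 36i^3 - 54i^2 + 22i - 56, which is nonnegative for all i ≥ 7.
Combining, 3·3^(i + 1) ≥ 18(i+1)^3 + 38(i+1).
By the principle of mathematical induction, the result holds for all r ≥ 7.
Hence the smallest such N is 7.

N = 7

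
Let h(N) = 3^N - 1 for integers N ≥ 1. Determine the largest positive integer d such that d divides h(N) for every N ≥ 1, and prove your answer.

Computing the first values: h(1) = 2 and h(2) = 8; gcd(2, 8) = 2, so d ≤ 2.
We prove 2 | 3^N - 1 for all N ≥ 1 by induction on N.
When N = 1: h(1) = 2 = 2·(1), so 2 | h(1).
Suppose the result is true for N = k, i.e. 2 | h(k). Then
3^{k+1} − 1^{k+1} = 3·3^k − 1·1^k = 3·(3^k − 1^k) + (2)·1^k. The first term is divisible by 2 by the inductive hypothesis, and the second term (2)·1^k is divisible by 2 since 2 | 2. Hence 2 | h(k+1).
This completes the induction.
Therefore the largest such d is 2.

d = 2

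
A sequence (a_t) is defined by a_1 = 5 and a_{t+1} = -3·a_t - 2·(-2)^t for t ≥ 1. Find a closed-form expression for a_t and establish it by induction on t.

a_t = (-2)^(t + 1) + (-3)^(t - 1)

Computing the first terms: a_1 = 5, a_2 = -11, a_3 = 25. This suggests a_t = (-2)^(t + 1) + (-3)^(t - 1).
Base step (t = 1): the formula gives 5 = 5 = a_1.
Inductive step: suppose the statement holds for some m ≥ 1, so a_m = (-2)^(m + 1) + (-3)^(m - 1).
Then a_{m+1} = -3·a_m - 2·(-2)^m = -3·((-2)^(m + 1) + (-3)^(m - 1)) - 2·(-2)^m = (-2)^(m + 2) + (-3)^m = (-2)^((m+1) + 1) + (-3)^((m+1) - 1),
which is the claimed formula at t = m+1.
By the principle of mathematical induction, the result holds for all t ≥ 1.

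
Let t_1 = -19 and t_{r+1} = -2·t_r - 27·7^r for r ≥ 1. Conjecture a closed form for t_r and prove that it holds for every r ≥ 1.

Computing the first terms: t_1 = -19, t_2 = -151, t_3 = -1021. This suggests t_r = -(-2)^r - 3·7^r.
Base case (r = 1): the formula gives -19 = -19 = t_1.
Suppose the result is true for r = i, so t_i = -(-2)^i - 3·7^i.
Then t_{i+1} = -2·t_i - 27·7^i = -2·(-(-2)^i - 3·7^i) - 27·7^i = -(-2)^(i + 1) - 3·7^(i + 1),
which is the claimed formula at r = i+1.
Hence, by induction on r, the claim holds for every r ≥ 1.

t_r = -(-2)^r - 3·7^r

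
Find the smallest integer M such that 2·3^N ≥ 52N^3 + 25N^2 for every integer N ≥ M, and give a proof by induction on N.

At N = 9: 39366 < 39933, so the inequality fails and M ≥ 10. We prove 2·3^N ≥ 52N^3 + 25N^2 for all N ≥ 10.
Base step (N = 10): 2·3^N = 118098 and 52N^3 + 25N^2 = 54500, so 118098 ≥ 54500.
Inductive step: assume the claim holds for N = p, so 2·3^p ≥ 52p^3 + 25p^2.
Then 2·3^(p + 1) = 3·(2·3^p) ≥ 3·(52p^3 + 25p^2).
Also, for p ≥ 10 we have 3·(52p^3 + 25p^2) ≥ 52(p+1)^3 + 25(p+1)^2, since 3·(52p^3 + 25p^2) − (52(p+1)^3 + 25(p+1)^2) = 104p^3 - 106p^2 - 206p - 77, which is nonnegative for all p ≥ 10.
Combining, 2·3^(p + 1) ≥ 52(p+1)^3 + 25(p+1)^2.
By induction, the statement is established for all N ≥ 10.
Hence the smallest such M is 10.

M = 10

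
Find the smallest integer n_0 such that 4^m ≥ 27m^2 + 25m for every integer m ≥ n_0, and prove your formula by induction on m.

At m = 4: 256 < 532, so the inequality fails and n_0 ≥ 5. We prove 4^m ≥ 27m^2 + 25m for all m ≥ 5.
Base step (m = 5): 4^m = 1024 and 27m^2 + 25m = 800, so 1024 ≥ 800.
Inductive step: suppose the statement holds for some p ≥ 5, so 4^p ≥ 27p^2 + 25p.
Then 4^(p + 1) = 4·(4^p) ≥ 4·(27p^2 + 25p).
Also, for p ≥ 5 we have 4·(27p^2 + 25p) ≥ 27(p+1)^2 + 25(p+1), since 4·(27p^2 + 25p) − (27(p+1)^2 + 25(p+1)) = 81p^2 + 21p - 52, which is nonnegative for all p ≥ 5.
Combining, 4^(p + 1) ≥ 27(p+1)^2 + 25(p+1).
By induction, the statement is established for all m ≥ 5.
Hence the smallest such n_0 is 5.

n_0 = 5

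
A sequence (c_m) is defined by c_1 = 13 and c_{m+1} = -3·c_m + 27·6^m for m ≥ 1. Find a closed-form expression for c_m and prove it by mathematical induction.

c_m = -5(-3)^(m - 1) + 3·6^m

Computing the first terms: c_1 = 13, c_2 = 123, c_3 = 603. This suggests c_m = -5(-3)^(m - 1) + 3·6^m.
Base case (m = 1): the formula gives 13 = 13 = c_1.
Suppose the result is true for m = j, so c_j = -5(-3)^(j - 1) + 3·6^j.
Then c_{j+1} = -3·c_j + 27·6^j = -3·(-5(-3)^(j - 1) + 3·6^j) + 27·6^j = -5(-3)^j + 3·6^(j + 1) = -5(-3)^((j+1) - 1) + 3·6^(j+1),
which is the claimed formula at m = j+1.
By induction, the statement is established for all m ≥ 1.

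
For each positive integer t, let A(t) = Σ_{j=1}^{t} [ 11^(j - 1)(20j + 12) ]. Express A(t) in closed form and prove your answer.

A(t) = 11^t(2t + 1) - 1

We claim A(t) = 11^t(2t + 1) - 1 for all t ≥ 1.
When t = 1: A(1) = 32, and the closed form gives 32. They agree.
For the inductive step, assume it holds for an arbitrary j ≥ 1, so A(j) = 11^j(2j + 1) - 1.
Then A(j+1) = A(j) + (11^j(20j + 32)) = (11^j(2j + 1) - 1) + (11^j(20j + 32)).
Simplifying, A(j+1) = 22·11^j·j + 33·11^j - 1 = 11^(j+1)(2(j+1) + 1) - 1,
which is the closed form with t = j+1.
This completes the induction.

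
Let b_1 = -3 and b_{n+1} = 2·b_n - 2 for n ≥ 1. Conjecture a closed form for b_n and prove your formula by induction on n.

Computing the first terms: b_1 = -3, b_2 = -8, b_3 = -18. This suggests b_n = -5·2^(n - 1) + 2.
When n = 1: the formula gives -3 = -3 = b_1.
For the inductive step, assume it holds for an arbitrary i ≥ 1, so b_i = -5·2^(i - 1) + 2.
Then b_{i+1} = 2·b_i - 2 = 2·(-5·2^(i - 1) + 2) - 2 = -5·2^i + 2 = -5·2^((i+1) - 1) + 2,
which is the claimed formula at n = i+1.
This completes the induction.

b_n = -5·2^(n - 1) + 2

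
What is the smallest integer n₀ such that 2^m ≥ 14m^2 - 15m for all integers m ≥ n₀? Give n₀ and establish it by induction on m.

At m = 10: 1024 < 1250, so the inequality fails and n₀ ≥ 11. We prove 2^m ≥ 14m^2 - 15m for all m ≥ 11.
Base step (m = 11): 2^m = 2048 and 14m^2 - 15m = 1529, so 2048 ≥ 1529.
Inductive step: suppose the statement holds for some k ≥ 11, so 2^k ≥ 14k^2 - 15k.
Then 2^(k + 1) = 2·(2^k) ≥ 2·(14k^2 - 15k).
Also, for k ≥ 11 we have 2·(14k^2 - 15k) ≥ 14(k+1)^2 - 15(k+1), since 2·(14k^2 - 15k) − (14(k+1)^2 - 15(k+1)) = 14k^2 - 43k + 1, which is nonnegative for all k ≥ 11.
Combining, 2^(k + 1) ≥ 14(k+1)^2 - 15(k+1).
By the principle of mathematical induction, the result holds for all m ≥ 11.
Hence the smallest such n₀ is 11.

n₀ = 11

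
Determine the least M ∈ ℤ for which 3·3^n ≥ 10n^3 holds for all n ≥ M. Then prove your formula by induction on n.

M = 6

At n = 5: 729 < 1250, so the inequality fails and M ≥ 6. We prove 3·3^n ≥ 10n^3 for all n ≥ 6.
Base case (n = 6): 3·3^n = 2187 and 10n^3 = 2160, so 2187 ≥ 2160.
Suppose the result is true for n = j, so 3·3^j ≥ 10j^3.
Then 3·3^(j + 1) = 3·(3·3^j) ≥ 3·(10j^3).
Also, for j ≥ 6 we have 3·(10j^3) ≥ 10(j+1)^3, since 3 ≥ (1 + 1/j)^3 for all j ≥ 6.
Combining, 3·3^(j + 1) ≥ 10(j+1)^3.
This completes the induction.
Hence the smallest such M is 6.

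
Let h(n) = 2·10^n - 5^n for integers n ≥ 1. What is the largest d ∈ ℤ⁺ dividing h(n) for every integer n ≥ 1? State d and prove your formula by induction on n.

Computing the first values: h(1) = 15 and h(2) = 175; gcd(15, 175) = 5, so d ≤ 5.
We prove 5 | 2·10^n - 5^n for all n ≥ 1 by induction on n.
Base case (n = 1): h(1) = 15 = 5·(3), so 5 | h(1).
Inductive step: suppose the statement holds for some p ≥ 1, i.e. 5 | h(p). Then
h(p+1) − 10·h(p) = (2·10^(p+1) - 5^(p+1)) − 10·(2·10^p - 5^p) = (-1)·5^p·(5 − 10) = (5)·5^p. Since 5 | h(p) by the inductive hypothesis, 5 | 10·h(p); and 5 | 5 since 5 = 5·1. Therefore 5 | h(p+1).
By the principle of mathematical induction, the result holds for all n ≥ 1.
Therefore the largest such d is 5.

d = 5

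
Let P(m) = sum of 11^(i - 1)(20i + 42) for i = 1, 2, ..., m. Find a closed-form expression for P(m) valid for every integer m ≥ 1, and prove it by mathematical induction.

P(m) = 2·11^m(m + 2) - 4

We claim P(m) = 2·11^m(m + 2) - 4 for all m ≥ 1.
For the base case m = 1: P(1) = 62, and the closed form gives 62. They agree.
Suppose the result is true for m = i, so P(i) = 2·11^i(i + 2) - 4.
Then P(i+1) = P(i) + (11^i(20i + 62)) = (2·11^i(i + 2) - 4) + (11^i(20i + 62)).
Simplifying, P(i+1) = 22·11^i·i + 66·11^i - 4 = 2·11^(i+1)((i+1) + 2) - 4,
which is the closed form with m = i+1.
By induction, the statement is established for all m ≥ 1.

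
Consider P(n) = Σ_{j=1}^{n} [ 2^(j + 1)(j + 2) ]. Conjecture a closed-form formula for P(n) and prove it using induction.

We claim P(n) = 4·2^n(n + 1) - 4 for all n ≥ 1.
Base case (n = 1): P(1) = 12, and the closed form gives 12. They agree.
For the inductive step, assume it holds for an arbitrary j ≥ 1, so P(j) = 4·2^j(j + 1) - 4.
Then P(j+1) = P(j) + (2^(j + 2)(j + 3)) = (4·2^j(j + 1) - 4) + (2^(j + 2)(j + 3)).
Simplifying, P(j+1) = 8·2^j·j + 16·2^j - 4 = 4·2^(j+1)((j+1) + 1) - 4,
which is the closed form with n = j+1.
By the principle of mathematical induction, the result holds for all n ≥ 1.

P(n) = 4·2^n(n + 1) - 4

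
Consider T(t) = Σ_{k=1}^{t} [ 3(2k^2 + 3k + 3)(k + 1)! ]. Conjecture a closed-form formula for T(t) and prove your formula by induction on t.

We claim T(t) = (6t + 3)(t + 2)! - 6 for all t ≥ 1.
For the base case t = 1: T(1) = 48, and the closed form gives 48. They agree.
Suppose the result is true for t = k, so T(k) = (6k + 3)(k + 2)! - 6.
Then T(k+1) = T(k) + (3(2k^2 + 7k + 8)(k + 2)!) = ((6k + 3)(k + 2)! - 6) + (3(2k^2 + 7k + 8)(k + 2)!).
Simplifying, T(k+1) = (6(k+1) + 3)((k+1) + 2)! - 6,
which is the closed form with t = k+1.
By the principle of mathematical induction, the result holds for all t ≥ 1.

T(t) = (6t + 3)(t + 2)! - 6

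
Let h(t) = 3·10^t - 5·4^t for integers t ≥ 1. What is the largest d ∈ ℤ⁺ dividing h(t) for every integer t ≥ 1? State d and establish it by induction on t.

d = 10

Computing the first values: h(1) = 10 and h(2) = 220; gcd(10, 220) = 10, so d ≤ 10.
We prove 10 | 3·10^t - 5·4^t for all t ≥ 1 by induction on t.
For the base case t = 1: h(1) = 10 = 10·(1), so 10 | h(1).
Suppose the result is true for t = k, i.e. 10 | h(k). Then
h(k+1) − 10·h(k) = (3·10^(k+1) - 5·4^(k+1)) − 10·(3·10^k - 5·4^k) = (-5)·4^k·(4 − 10) = (30)·4^k. Since 10 | h(k) by the inductive hypothesis, 10 | 10·h(k); and 10 | 30 since 30 = 10·3. Therefore 10 | h(k+1).
This completes the induction.
Therefore the largest such d is 10.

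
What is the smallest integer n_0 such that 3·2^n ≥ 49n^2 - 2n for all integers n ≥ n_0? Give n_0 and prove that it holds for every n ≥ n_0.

At n = 10: 3072 < 4880, so the inequality fails and n_0 ≥ 11. We prove 3·2^n ≥ 49n^2 - 2n for all n ≥ 11.
For the base case n = 11: 3·2^n = 6144 and 49n^2 - 2n = 5907, so 6144 ≥ 5907.
For the inductive step, assume it holds for an arbitrary p ≥ 11, so 3·2^p ≥ 49p^2 - 2p.
Then 3·2^(p + 1) = 2·(3·2^p) ≥ 2·(49p^2 - 2p).
Also, for p ≥ 11 we have 2·(49p^2 - 2p) ≥ 49(p+1)^2 - 2(p+1), since 2·(49p^2 - 2p) − (49(p+1)^2 - 2(p+1)) = 49p^2 - 100p - 47, which is nonnegative for all p ≥ 11.
Combining, 3·2^(p + 1) ≥ 49(p+1)^2 - 2(p+1).
By the principle of mathematical induction, the result holds for all n ≥ 11.
Hence the smallest such n_0 is 11.

n_0 = 11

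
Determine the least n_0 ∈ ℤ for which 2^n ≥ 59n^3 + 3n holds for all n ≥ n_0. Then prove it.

At n = 18: 262144 < 344142, so the inequality fails and n_0 ≥ 19. We prove 2^n ≥ 59n^3 + 3n for all n ≥ 19.
Base step (n = 19): 2^n = 524288 and 59n^3 + 3n = 404738, so 524288 ≥ 404738.
Suppose the result is true for n = j, so 2^j ≥ 59j^3 + 3j.
Then 2^(j + 1) = 2·(2^j) ≥ 2·(59j^3 + 3j).
Also, for j ≥ 19 we have 2·(59j^3 + 3j) ≥ 59(j+1)^3 + 3(j+1), since 2·(59j^3 + 3j) − (59(j+1)^3 + 3(j+1)) = 59j^3 - 177j^2 - 174j - 62, which is nonnegative for all j ≥ 19.
Combining, 2^(j + 1) ≥ 59(j+1)^3 + 3(j+1).
By the principle of mathematical induction, the result holds for all n ≥ 19.
Hence the smallest such n_0 is 19.

n_0 = 19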